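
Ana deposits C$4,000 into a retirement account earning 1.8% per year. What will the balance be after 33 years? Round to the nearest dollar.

FV = PV·(1+i)^n = 4,000 × 1.801676 = 7,206.7037

C$7,207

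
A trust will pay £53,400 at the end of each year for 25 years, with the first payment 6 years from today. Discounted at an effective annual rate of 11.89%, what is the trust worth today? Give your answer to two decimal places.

PV at t=5 (ordinary 25-year annuity): 53400 × a(25|0.1189) = 53400 × 7.903396 = 422,041.3382
PV₀ = 422,041.3382 / (1+0.1189)^5 = 422,041.3382 / 1.753704 = 240,657.0685

£240,657.07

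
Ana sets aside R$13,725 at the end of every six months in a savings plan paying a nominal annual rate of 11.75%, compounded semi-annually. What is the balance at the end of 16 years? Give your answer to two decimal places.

R$1,218,140.31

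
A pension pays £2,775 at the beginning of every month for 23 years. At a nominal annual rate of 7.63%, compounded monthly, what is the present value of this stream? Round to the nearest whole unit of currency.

£362,837

Periodic rate i = 0.0763/12 = 0.00635833; n = 23 × 12 = 276 periods.
PV = 2775 × [1 − (1+0.00635833)^(−276)] / 0.00635833 × (1+i) = 2775 × 130.751999 = 362,836.7966
(Beginning-of-period payments → annuity-due factor ×(1+i).)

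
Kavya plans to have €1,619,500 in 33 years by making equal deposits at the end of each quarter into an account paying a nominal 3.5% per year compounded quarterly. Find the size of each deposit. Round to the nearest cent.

i = 0.035/4 = 0.00875 per quarter; n = 33·4 = 132.
FV-annuity factor = 246.642013; PMT = 1.6195e+06 / 246.642013 = 6,566.1968

€6,566.20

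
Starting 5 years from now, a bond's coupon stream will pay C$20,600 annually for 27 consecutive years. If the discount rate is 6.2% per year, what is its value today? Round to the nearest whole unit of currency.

Value one period before first payment (t=4): 20600 × [1 − (1+0.062)^(−27)] / 0.062 = 20600 × 12.950356 = 266,777.3245
Discount back 4 years: 266,777.3245 × (1+0.062)^(−4) = 266,777.3245 × 0.786144 = 209,725.3104

C$209,725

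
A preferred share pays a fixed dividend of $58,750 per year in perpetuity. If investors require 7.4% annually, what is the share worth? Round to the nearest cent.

$793,918.92

PV = C/r = 58750/0.074 = 793,918.9189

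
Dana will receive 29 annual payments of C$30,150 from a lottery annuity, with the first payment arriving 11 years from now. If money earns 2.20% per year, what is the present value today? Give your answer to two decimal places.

Value one period before first payment (t=10): 30150 × [1 − (1+0.022)^(−29)] / 0.022 = 30150 × 21.272037 = 641,351.9277
Discount back 10 years: 641,351.9277 × (1+0.022)^(−10) = 641,351.9277 × 0.804435 = 515,926.0378

C$515,926.04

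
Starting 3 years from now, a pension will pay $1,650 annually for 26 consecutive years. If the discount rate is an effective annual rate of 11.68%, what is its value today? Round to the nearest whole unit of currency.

$10,686

PV at t=2 (ordinary 26-year annuity): 1650 × a(26|0.1168) = 1650 × 8.077252 = 13,327.4662
Discount back 2 years: 13,327.4662 × (1+0.1168)^(−2) = 13,327.4662 × 0.801769 = 10,685.5475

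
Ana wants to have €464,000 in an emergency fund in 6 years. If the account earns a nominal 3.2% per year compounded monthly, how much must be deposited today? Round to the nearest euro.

With 12 periods per year: i = 0.00266667, n = 72.
PV = 464,000 / (1 + 0.00266667)^72 = 464,000 / 1.211361 = 383,040.2588

€383,040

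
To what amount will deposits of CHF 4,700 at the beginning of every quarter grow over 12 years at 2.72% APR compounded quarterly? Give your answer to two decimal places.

Periodic rate i = 0.0272/4 = 0.0068; n = 12 × 4 = 48 periods.
FV = 4700 × [(1+0.0068)^48 − 1] / 0.0068 × (1+i) = 4700 × 56.919636 = 267,522.2876
(annuity-due: payments at period start, so ×(1+i).)

CHF 267,522.29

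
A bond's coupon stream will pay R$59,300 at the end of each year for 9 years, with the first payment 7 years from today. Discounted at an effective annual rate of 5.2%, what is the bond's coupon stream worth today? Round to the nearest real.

R$308,204

PV at t=6 (ordinary 9-year annuity): 59300 × a(9|0.052) = 59300 × 7.044943 = 417,765.0913
PV₀ = 417,765.0913 / (1+0.052)^6 = 417,765.0913 / 1.355484 = 308,203.6008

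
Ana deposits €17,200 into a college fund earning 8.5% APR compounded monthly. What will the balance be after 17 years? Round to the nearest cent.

i = 0.085/12 = 0.00708333 per month; n = 17·12 = 204.
17,200 × (1+0.00708333)^204 = 17,200 × 4.220300 = 72,589.1684

€72,589.17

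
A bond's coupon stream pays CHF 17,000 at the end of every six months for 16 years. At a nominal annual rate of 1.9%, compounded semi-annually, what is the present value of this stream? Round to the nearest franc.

Periodic rate i = 0.019/2 = 0.0095; n = 16 × 2 = 32 periods.
PV = 17000 × [1 − (1+0.0095)^(−32)] / 0.0095 = 17000 × 27.482063 = 467,195.0786

CHF 467,195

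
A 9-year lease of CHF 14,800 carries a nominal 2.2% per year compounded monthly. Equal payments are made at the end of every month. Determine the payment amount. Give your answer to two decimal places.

With 12 periods per year: i = 0.00183333, n = 108.
Annuity-PV factor = 97.898955; PMT = 14800 / 97.898955 = 151.1763

CHF 151.18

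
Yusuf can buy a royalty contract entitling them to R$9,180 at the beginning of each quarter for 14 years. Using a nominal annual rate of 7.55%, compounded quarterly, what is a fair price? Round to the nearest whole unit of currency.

R$321,635

i = 0.0755/4 = 0.018875 per quarter; n = 14·4 = 56.
PV = PMT · [1 − (1+i)^(−n)] / i × (1+i) = 9180 · 35.036502 = 321,635.0929
(annuity-due: payments at period start, so ×(1+i).)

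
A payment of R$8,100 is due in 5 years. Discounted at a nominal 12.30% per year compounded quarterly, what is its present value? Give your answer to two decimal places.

R$4,419.96

With 4 periods per year: i = 0.03075, n = 20.
PV = FV·(1+i)^(−n) = 8,100 × 0.545674 = 4,419.9581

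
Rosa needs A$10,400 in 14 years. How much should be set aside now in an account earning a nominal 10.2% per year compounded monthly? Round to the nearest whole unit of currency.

A$2,509

i = 0.102/12 = 0.0085 per month; n = 14·12 = 168.
PV = 10,400 / (1 + 0.0085)^168 = 10,400 / 4.145259 = 2,508.8905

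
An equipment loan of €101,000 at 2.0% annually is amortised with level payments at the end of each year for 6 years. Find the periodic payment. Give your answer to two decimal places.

€18,031.11

PMT = 101000 / ( [1 − (1+0.02)^(−6)] / 0.02 ) = 101000 / 5.601431 = 18,031.1070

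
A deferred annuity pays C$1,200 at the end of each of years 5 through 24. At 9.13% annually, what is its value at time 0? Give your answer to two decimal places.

C$7,652.34

Value one period before first payment (t=4): 1200 × [1 − (1+0.0913)^(−20)] / 0.0913 = 1200 × 9.044605 = 10,853.5258
Discount back 4 years: 10,853.5258 × (1+0.0913)^(−4) = 10,853.5258 × 0.705056 = 7,652.3394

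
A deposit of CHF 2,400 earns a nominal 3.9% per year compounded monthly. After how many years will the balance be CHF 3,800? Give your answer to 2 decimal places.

11.80 years

Periodic rate i = 0.039/12 = 0.00325.
(1+i)^n = 3800/2400 = 1.58333, so n = ln 1.58333 / ln 1.00325 = 141.6242 months
= 141.6242/12 years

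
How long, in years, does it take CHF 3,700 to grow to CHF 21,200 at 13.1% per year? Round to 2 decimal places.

14.18 years

n = ln(21200/3700) / ln(1+0.131) = ln(5.72973) / 0.123102 = 14.1806 years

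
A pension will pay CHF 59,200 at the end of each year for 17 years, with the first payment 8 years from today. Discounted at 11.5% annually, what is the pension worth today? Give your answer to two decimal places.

CHF 202,510.57

PV at t=7 (ordinary 17-year annuity): 59200 × a(17|0.115) = 59200 × 7.329090 = 433,882.1245
Discount back 7 years: 433,882.1245 × (1+0.115)^(−7) = 433,882.1245 × 0.466741 = 202,510.5655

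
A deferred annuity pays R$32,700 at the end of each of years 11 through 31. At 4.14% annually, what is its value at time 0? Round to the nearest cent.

Value one period before first payment (t=10): 32700 × [1 − (1+0.0414)^(−21)] / 0.0414 = 32700 × 13.850002 = 452,895.0555
PV₀ = 452,895.0555 / (1+0.0414)^10 = 452,895.0555 / 1.500292 = 301,871.3145

R$301,871.31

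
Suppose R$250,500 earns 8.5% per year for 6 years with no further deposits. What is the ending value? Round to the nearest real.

R$408,683

FV = PV·(1+i)^n = 250,500 × 1.631468 = 408,682.6110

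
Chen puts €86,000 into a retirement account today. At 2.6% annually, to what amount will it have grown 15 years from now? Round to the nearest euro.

86,000 × (1+0.026)^15 = 86,000 × 1.469638 = 126,388.8793

€126,389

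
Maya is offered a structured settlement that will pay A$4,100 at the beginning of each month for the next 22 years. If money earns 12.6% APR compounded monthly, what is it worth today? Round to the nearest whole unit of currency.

A$369,541

i = 0.126/12 = 0.0105 per month; n = 22·12 = 264.
PV = 4100 × [1 − (1+0.0105)^(−264)] / 0.0105 × (1+i) = 4100 × 90.132063 = 369,541.4575
(annuity-due: payments at period start, so ×(1+i).)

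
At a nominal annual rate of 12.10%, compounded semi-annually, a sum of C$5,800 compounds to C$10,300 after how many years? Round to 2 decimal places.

Periodic rate i = 0.121/2 = 0.0605.
(1+i)^n = 10300/5800 = 1.77586, so n = ln 1.77586 / ln 1.0605 = 9.7767 half-years
= 9.7767/2 years

4.89 years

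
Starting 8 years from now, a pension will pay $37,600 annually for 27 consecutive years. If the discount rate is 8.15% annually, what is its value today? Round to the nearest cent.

PV at t=7 (ordinary 27-year annuity): 37600 × a(27|0.0815) = 37600 × 10.790400 = 405,719.0484
Discount back 7 years: 405,719.0484 × (1+0.0815)^(−7) = 405,719.0484 × 0.577849 = 234,444.3289

$234,444.33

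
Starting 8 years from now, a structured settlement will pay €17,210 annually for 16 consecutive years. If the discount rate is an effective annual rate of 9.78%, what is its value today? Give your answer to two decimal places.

Value one period before first payment (t=7): 17210 × [1 − (1+0.0978)^(−16)] / 0.0978 = 17210 × 7.927269 = 136,428.2993
Discount back 7 years: 136,428.2993 × (1+0.0978)^(−7) = 136,428.2993 × 0.520400 = 70,997.3077

€70,997.31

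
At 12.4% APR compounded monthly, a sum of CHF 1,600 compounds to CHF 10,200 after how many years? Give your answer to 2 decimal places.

15.02 years

Periodic rate i = 0.124/12 = 0.0103333.
(1+i)^n = 10200/1600 = 6.37500, so n = ln 6.37500 / ln 1.01033 = 180.1876 months
= 180.1876/12 years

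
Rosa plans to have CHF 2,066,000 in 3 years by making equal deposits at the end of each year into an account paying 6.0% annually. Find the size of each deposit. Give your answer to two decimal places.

CHF 648,950.87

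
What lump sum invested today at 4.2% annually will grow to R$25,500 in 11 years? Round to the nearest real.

PV = 25,500 / (1 + 0.042)^11 = 25,500 / 1.572334 = 16,217.9244

R$16,218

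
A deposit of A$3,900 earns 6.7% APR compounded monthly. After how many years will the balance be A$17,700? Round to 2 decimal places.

22.64 years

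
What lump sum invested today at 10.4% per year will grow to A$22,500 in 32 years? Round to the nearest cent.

A$948.79

Discount factor = (1+0.104)^(−32) = 0.042169; PV = 22,500 × 0.042169 = 948.7945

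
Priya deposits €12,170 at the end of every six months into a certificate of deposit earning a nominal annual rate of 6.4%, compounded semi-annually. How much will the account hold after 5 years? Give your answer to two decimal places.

€140,807.30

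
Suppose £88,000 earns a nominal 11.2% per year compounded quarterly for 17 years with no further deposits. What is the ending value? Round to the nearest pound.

With 4 periods per year: i = 0.028, n = 68.
88,000 × (1+0.028)^68 = 88,000 × 6.539308 = 575,459.1090

£575,459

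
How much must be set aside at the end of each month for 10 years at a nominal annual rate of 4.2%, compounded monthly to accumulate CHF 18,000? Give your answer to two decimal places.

CHF 120.96

i = 0.042/12 = 0.0035 per month; n = 10·12 = 120.
PMT = 18000 / ( [(1+0.0035)^120 − 1] / 0.0035 ) = 18000 / 148.813122 = 120.9571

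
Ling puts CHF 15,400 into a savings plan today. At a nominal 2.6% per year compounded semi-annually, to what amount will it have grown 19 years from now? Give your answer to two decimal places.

CHF 25,158.20

Periodic rate i = 0.026/2 = 0.013; n = 19 × 2 = 38 periods.
15,400 × (1+0.013)^38 = 15,400 × 1.633650 = 25,158.2046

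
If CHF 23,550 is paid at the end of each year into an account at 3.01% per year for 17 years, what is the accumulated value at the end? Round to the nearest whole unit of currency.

CHF 512,919

FV = 23550 × [(1+0.0301)^17 − 1] / 0.0301 = 23550 × 21.779992 = 512,918.8068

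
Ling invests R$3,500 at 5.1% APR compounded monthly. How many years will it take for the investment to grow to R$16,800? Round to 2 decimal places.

Periodic rate i = 0.051/12 = 0.00425.
n = ln(16800/3500) / ln(1+0.00425) = ln(4.80000) / 0.004241 = 369.8699 months
= 369.8699/12 years

30.82 years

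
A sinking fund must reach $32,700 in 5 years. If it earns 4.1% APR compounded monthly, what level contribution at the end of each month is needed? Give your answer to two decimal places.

$491.97

Periodic rate i = 0.041/12 = 0.00341667; n = 5 × 12 = 60 periods.
FV-annuity factor = 66.467188; PMT = 32700 / 66.467188 = 491.9721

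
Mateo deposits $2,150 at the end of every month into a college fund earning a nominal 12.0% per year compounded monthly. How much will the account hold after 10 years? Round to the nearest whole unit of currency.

$494,583

With 12 periods per year: i = 0.01, n = 120.
FV = 2150 × [(1+0.01)^120 − 1] / 0.01 = 2150 × 230.038689 = 494,583.1823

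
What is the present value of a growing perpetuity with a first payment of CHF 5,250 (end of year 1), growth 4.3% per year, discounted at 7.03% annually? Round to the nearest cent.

PV = PMT / (i − g) = 5250 / (0.0703 − 0.043) = 5250 / 0.027300 = 192,307.6923

CHF 192,307.69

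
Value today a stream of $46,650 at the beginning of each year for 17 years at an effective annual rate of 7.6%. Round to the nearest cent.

$470,339.70

Annuity factor a(17|0.076) × (1+i) = 10.082309; PV = 46650 × 10.082309 = 470,339.7005
(Beginning-of-period payments → annuity-due factor ×(1+i).)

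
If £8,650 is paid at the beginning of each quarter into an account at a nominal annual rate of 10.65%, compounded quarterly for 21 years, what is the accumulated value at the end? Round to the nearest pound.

Periodic rate i = 0.1065/4 = 0.026625; n = 21 × 4 = 84 periods.
Accumulation factor s(84|0.026625) × (1+i) = 311.964242; FV = 8650 × 311.964242 = 2,698,490.6894
(annuity-due: payments at period start, so ×(1+i).)

£2,698,491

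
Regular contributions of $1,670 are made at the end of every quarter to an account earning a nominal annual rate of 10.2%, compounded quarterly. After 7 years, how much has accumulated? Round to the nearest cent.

$67,058.33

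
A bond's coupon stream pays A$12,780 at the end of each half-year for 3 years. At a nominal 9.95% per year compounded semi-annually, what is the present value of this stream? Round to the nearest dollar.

A$64,919

i = 0.0995/2 = 0.04975 per half-year; n = 3·2 = 6.
PV = 12780 × [1 − (1+0.04975)^(−6)] / 0.04975 = 12780 × 5.079753 = 64,919.2384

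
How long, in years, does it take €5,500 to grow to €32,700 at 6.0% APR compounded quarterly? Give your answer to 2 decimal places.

29.93 years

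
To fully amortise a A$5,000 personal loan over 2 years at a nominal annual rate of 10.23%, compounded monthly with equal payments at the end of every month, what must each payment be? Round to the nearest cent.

A$231.26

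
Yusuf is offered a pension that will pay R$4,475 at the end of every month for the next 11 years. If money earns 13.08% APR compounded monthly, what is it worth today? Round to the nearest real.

With 12 periods per year: i = 0.0109, n = 132.
PV = 4475 × [1 − (1+0.0109)^(−132)] / 0.0109 = 4475 × 69.810447 = 312,401.7483

R$312,402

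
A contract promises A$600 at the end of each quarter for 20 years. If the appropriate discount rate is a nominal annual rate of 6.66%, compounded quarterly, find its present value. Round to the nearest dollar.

i = 0.0666/4 = 0.01665 per quarter; n = 20·4 = 80.
PV = PMT · [1 − (1+i)^(−n)] / i = 600 · 44.032458 = 26,419.4745

A$26,419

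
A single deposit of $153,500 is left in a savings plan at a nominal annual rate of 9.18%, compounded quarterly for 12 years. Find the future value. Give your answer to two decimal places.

$456,162.84

With 4 periods per year: i = 0.02295, n = 48.
153,500 × (1+0.02295)^48 = 153,500 × 2.971745 = 456,162.8364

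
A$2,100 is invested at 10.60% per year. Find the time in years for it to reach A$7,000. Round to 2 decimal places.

11.95 years

n = ln(7000/2100) / ln(1+0.106) = ln(3.33333) / 0.100750 = 11.9501 years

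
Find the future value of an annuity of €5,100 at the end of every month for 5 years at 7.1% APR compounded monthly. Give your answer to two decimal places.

Periodic rate i = 0.071/12 = 0.00591667; n = 5 × 12 = 60 periods.
Accumulation factor s(60|0.00591667) = 71.778512; FV = 5100 × 71.778512 = 366,070.4112

€366,070.41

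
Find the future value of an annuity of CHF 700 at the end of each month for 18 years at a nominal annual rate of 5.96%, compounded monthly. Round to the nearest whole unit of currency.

With 12 periods per year: i = 0.00496667, n = 216.
Accumulation factor s(216|0.00496667) = 385.731804; FV = 700 × 385.731804 = 270,012.2629

CHF 270,012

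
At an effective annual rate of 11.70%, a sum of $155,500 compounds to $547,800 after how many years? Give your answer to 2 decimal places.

11.38 years

(1+i)^n = 547800/155500 = 3.52283, so n = ln 3.52283 / ln 1.117 = 11.3810 years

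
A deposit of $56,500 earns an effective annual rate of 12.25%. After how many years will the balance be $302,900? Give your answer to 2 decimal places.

14.53 years

(1+i)^n = 302900/56500 = 5.36106, so n = ln 5.36106 / ln 1.1225 = 14.5309 years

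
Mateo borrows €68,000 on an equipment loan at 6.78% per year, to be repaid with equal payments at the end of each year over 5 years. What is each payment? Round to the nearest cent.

PMT = 68000 / ( [1 − (1+0.0678)^(−5)] / 0.0678 ) = 68000 / 4.124464 = 16,486.9927

€16,486.99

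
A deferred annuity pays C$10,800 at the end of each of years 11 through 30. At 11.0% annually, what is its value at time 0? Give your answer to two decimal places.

PV at t=10 (ordinary 20-year annuity): 10800 × a(20|0.11) = 10800 × 7.963328 = 86,003.9437
PV₀ = 86,003.9437 / (1+0.11)^10 = 86,003.9437 / 2.839421 = 30,289.2541

C$30,289.25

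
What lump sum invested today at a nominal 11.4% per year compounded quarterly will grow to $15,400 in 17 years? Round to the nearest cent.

Periodic rate i = 0.114/4 = 0.0285; n = 17 × 4 = 68 periods.
PV = 15,400 / (1 + 0.0285)^68 = 15,400 / 6.759151 = 2,278.3928

$2,278.39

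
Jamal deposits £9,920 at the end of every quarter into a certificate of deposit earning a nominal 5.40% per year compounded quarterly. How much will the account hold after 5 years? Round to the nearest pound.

£226,029

Periodic rate i = 0.054/4 = 0.0135; n = 5 × 4 = 20 periods.
FV = PMT · [(1+i)^n − 1] / i = 9920 · 22.785218 = 226,029.3660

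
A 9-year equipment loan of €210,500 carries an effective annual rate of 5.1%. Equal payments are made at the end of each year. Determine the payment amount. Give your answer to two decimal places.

Annuity-PV factor = 7.076276; PMT = 210500 / 7.076276 = 29,747.2845

€29,747.28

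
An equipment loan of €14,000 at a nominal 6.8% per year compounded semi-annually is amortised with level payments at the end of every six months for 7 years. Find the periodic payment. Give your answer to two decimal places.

€1,273.41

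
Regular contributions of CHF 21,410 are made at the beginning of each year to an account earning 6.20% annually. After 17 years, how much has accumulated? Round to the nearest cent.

Accumulation factor s(17|0.062) × (1+i) = 30.497571; FV = 21410 × 30.497571 = 652,953.0029
Payments are at the start of each period, so multiply by (1+i).

CHF 652,953.00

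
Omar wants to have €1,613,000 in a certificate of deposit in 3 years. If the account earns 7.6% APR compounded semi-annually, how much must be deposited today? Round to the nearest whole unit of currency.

Periodic rate i = 0.076/2 = 0.038; n = 3 × 2 = 6 periods.
Discount factor = (1+0.038)^(−6) = 0.799495; PV = 1,613,000 × 0.799495 = 1,289,585.8118

€1,289,586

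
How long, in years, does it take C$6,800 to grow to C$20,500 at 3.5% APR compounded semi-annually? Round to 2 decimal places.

31.80 years

Periodic rate i = 0.035/2 = 0.0175.
n = ln(20500/6800) / ln(1+0.0175) = ln(3.01471) / 0.017349 = 63.6074 half-years
= 63.6074/2 years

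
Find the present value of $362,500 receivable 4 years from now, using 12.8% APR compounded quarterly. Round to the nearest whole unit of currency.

$218,994

i = 0.128/4 = 0.032 per quarter; n = 4·4 = 16.
PV = 362,500 / (1 + 0.032)^16 = 362,500 / 1.655294 = 218,994.3217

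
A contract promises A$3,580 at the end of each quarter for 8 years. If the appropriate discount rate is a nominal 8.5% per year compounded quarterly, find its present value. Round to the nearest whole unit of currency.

A$82,510

Periodic rate i = 0.085/4 = 0.02125; n = 8 × 4 = 32 periods.
PV = PMT · [1 − (1+i)^(−n)] / i = 3580 · 23.047570 = 82,510.2992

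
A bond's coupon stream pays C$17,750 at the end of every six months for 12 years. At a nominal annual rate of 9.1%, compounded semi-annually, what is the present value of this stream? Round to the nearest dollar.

With 2 periods per year: i = 0.0455, n = 24.
Annuity factor a(24|0.0455) = 14.423418; PV = 17750 × 14.423418 = 256,015.6668

C$256,016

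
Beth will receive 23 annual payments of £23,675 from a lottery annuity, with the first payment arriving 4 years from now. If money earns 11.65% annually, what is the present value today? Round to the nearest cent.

Value one period before first payment (t=3): 23675 × [1 − (1+0.1165)^(−23)] / 0.1165 = 23675 × 7.903042 = 187,104.5141
Discount back 3 years: 187,104.5141 × (1+0.1165)^(−3) = 187,104.5141 × 0.718495 = 134,433.6788

£134,433.68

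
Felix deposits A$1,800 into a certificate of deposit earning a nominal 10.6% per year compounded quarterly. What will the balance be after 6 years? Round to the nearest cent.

i = 0.106/4 = 0.0265 per quarter; n = 6·4 = 24.
FV = 1,800 × (1 + 0.0265)^24 = 3,371.9987

A$3,372.00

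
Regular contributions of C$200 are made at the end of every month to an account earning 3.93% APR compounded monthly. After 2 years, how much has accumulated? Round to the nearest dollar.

C$4,985

With 12 periods per year: i = 0.003275, n = 24.
FV = PMT · [(1+i)^n − 1] / i = 200 · 24.925987 = 4,985.1974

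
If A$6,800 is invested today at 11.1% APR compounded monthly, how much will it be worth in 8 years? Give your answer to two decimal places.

A$16,458.48

With 12 periods per year: i = 0.00925, n = 96.
6,800 × (1+0.00925)^96 = 6,800 × 2.420365 = 16,458.4787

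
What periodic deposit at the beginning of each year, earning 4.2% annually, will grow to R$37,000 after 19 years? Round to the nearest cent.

R$1,258.35

PMT = 37000 / ( [(1+0.042)^19 − 1] / 0.042 × (1+i) ) = 37000 / 29.403682 = 1,258.3458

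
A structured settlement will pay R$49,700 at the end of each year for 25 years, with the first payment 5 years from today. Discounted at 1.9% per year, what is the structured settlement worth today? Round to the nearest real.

R$910,601

PV at t=4 (ordinary 25-year annuity): 49700 × a(25|0.019) = 49700 × 19.754608 = 981,804.0138
Discount back 4 years: 981,804.0138 × (1+0.019)^(−4) = 981,804.0138 × 0.927477 = 910,600.8832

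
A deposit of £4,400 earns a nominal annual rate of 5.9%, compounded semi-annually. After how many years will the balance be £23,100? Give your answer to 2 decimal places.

28.52 years

Periodic rate i = 0.059/2 = 0.0295.
n = ln(23100/4400) / ln(1+0.0295) = ln(5.25000) / 0.029073 = 57.0362 half-years
= 57.0362/2 years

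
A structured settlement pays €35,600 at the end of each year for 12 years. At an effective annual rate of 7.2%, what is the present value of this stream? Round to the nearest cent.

PV = 35600 × [1 − (1+0.072)^(−12)] / 0.072 = 35600 × 7.858712 = 279,770.1337

€279,770.13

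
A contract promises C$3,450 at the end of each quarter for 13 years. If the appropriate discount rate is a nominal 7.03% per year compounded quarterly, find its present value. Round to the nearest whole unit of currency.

C$116,966

Periodic rate i = 0.0703/4 = 0.017575; n = 13 × 4 = 52 periods.
Annuity factor a(52|0.017575) = 33.903106; PV = 3450 × 33.903106 = 116,965.7156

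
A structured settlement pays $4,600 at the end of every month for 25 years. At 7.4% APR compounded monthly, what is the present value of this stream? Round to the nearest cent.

i = 0.074/12 = 0.00616667 per month; n = 25·12 = 300.
PV = PMT · [1 − (1+i)^(−n)] / i = 4600 · 136.518982 = 627,987.3167

$627,987.32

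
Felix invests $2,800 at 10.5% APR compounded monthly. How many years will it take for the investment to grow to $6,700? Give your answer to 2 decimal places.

Periodic rate i = 0.105/12 = 0.00875.
(1+i)^n = 6700/2800 = 2.39286, so n = ln 2.39286 / ln 1.00875 = 100.1485 months
= 100.1485/12 years

8.35 years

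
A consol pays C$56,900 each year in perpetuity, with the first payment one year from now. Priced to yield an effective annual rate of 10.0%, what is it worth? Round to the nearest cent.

C$569,000.00

PV = C/r = 56900/0.1 = 569,000.0000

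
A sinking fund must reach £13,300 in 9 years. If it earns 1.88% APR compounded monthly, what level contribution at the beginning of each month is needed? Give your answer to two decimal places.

£112.94

i = 0.0188/12 = 0.00156667 per month; n = 9·12 = 108.
PMT = 13300 / ( [(1+0.00156667)^108 − 1] / 0.00156667 × (1+i) ) = 13300 / 117.758787 = 112.9427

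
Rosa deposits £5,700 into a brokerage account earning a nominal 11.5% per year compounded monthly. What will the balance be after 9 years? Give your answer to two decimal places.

i = 0.115/12 = 0.00958333 per month; n = 9·12 = 108.
5,700 × (1+0.00958333)^108 = 5,700 × 2.801268 = 15,967.2262

£15,967.23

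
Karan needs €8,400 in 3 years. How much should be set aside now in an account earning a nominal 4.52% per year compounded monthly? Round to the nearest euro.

Periodic rate i = 0.0452/12 = 0.00376667; n = 3 × 12 = 36 periods.
Discount factor = (1+0.00376667)^(−36) = 0.873414; PV = 8,400 × 0.873414 = 7,336.6802

€7,337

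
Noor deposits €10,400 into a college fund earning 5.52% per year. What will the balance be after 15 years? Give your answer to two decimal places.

€23,283.87

FV = 10,400 × (1 + 0.0552)^15 = 23,283.8653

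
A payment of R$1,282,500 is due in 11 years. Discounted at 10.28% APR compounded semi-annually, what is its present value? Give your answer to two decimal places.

R$425,757.17

Periodic rate i = 0.1028/2 = 0.0514; n = 11 × 2 = 22 periods.
PV = FV·(1+i)^(−n) = 1,282,500 × 0.331974 = 425,757.1742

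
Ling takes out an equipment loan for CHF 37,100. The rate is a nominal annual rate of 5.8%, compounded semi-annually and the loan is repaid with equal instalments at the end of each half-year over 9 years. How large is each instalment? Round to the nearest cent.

Periodic rate i = 0.058/2 = 0.029; n = 9 × 2 = 18 periods.
PMT = 37100 / ( [1 − (1+0.029)^(−18)] / 0.029 ) = 37100 / 13.870515 = 2,674.7384

CHF 2,674.74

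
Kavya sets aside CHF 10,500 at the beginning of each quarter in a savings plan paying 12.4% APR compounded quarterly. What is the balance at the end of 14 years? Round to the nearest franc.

CHF 1,580,854

i = 0.124/4 = 0.031 per quarter; n = 14·4 = 56.
FV = 10500 × [(1+0.031)^56 − 1] / 0.031 × (1+i) = 10500 × 150.557477 = 1,580,853.5055
(Beginning-of-period payments → annuity-due factor ×(1+i).)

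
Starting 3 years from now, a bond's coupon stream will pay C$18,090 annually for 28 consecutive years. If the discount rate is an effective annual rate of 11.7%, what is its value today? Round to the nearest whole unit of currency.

C$118,328

PV at t=2 (ordinary 28-year annuity): 18090 × a(28|0.117) = 18090 × 8.161241 = 147,636.8561
Discount back 2 years: 147,636.8561 × (1+0.117)^(−2) = 147,636.8561 × 0.801482 = 118,328.2501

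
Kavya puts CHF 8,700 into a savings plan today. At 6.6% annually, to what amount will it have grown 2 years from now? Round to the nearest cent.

FV = PV·(1+i)^n = 8,700 × 1.136356 = 9,886.2972

CHF 9,886.30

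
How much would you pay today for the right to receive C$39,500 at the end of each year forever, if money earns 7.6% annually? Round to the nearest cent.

PV = C/r = 39500/0.076 = 519,736.8421

C$519,736.84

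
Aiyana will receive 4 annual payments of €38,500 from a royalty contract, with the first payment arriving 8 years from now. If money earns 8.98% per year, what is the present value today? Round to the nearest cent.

Value one period before first payment (t=7): 38500 × [1 − (1+0.0898)^(−4)] / 0.0898 = 38500 × 3.241143 = 124,783.9900
PV₀ = 124,783.9900 / (1+0.0898)^7 = 124,783.9900 / 1.825692 = 68,348.8549

€68,348.85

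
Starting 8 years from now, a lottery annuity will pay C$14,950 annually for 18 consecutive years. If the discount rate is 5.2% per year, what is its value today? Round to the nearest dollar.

C$120,662

PV at t=7 (ordinary 18-year annuity): 14950 × a(18|0.052) = 14950 × 11.509062 = 172,060.4747
Discount back 7 years: 172,060.4747 × (1+0.052)^(−7) = 172,060.4747 × 0.701277 = 120,662.1162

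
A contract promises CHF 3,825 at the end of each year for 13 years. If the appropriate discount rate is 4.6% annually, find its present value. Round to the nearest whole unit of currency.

Annuity factor a(13|0.046) = 9.623939; PV = 3825 × 9.623939 = 36,811.5679

CHF 36,812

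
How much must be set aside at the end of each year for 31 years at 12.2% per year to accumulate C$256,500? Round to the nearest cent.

PMT = 256500 / ( [(1+0.122)^31 − 1] / 0.122 ) = 256500 / 282.485676 = 908.0106

C$908.01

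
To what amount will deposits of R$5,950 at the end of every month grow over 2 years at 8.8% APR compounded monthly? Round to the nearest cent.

i = 0.088/12 = 0.00733333 per month; n = 2·12 = 24.
FV = PMT · [(1+i)^n − 1] / i = 5950 · 26.137163 = 155,516.1177

R$155,516.12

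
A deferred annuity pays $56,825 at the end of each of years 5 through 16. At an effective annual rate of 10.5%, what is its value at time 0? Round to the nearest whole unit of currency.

$253,460

Value one period before first payment (t=4): 56825 × [1 − (1+0.105)^(−12)] / 0.105 = 56825 × 6.649964 = 377,884.2251
Discount back 4 years: 377,884.2251 × (1+0.105)^(−4) = 377,884.2251 × 0.670735 = 253,460.1284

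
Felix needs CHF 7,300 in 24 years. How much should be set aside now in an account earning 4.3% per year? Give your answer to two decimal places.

PV = FV·(1+i)^(−n) = 7,300 × 0.364063 = 2,657.6602

CHF 2,657.66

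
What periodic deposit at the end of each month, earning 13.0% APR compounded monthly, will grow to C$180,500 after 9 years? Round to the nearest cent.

i = 0.13/12 = 0.0108333 per month; n = 9·12 = 108.
FV-annuity factor = 203.241525; PMT = 180500 / 203.241525 = 888.1059

C$888.11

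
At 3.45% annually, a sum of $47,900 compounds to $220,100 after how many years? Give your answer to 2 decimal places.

n = ln(220100/47900) / ln(1+0.0345) = ln(4.59499) / 0.033918 = 44.9601 years

44.96 years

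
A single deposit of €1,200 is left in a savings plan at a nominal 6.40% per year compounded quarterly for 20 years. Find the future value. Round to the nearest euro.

€4,272

Periodic rate i = 0.064/4 = 0.016; n = 20 × 4 = 80 periods.
1,200 × (1+0.016)^80 = 1,200 × 3.560382 = 4,272.4588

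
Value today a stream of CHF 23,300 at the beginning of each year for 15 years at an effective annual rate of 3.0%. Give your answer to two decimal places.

CHF 286,498.50

PV = 23300 × [1 − (1+0.03)^(−15)] / 0.03 × (1+i) = 23300 × 12.296073 = 286,498.5041
Payments are at the start of each period, so multiply by (1+i).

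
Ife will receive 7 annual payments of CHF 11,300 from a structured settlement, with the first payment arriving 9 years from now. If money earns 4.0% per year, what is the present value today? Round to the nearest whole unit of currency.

CHF 49,558

Value one period before first payment (t=8): 11300 × [1 − (1+0.04)^(−7)] / 0.04 = 11300 × 6.002055 = 67,823.2178
Discount back 8 years: 67,823.2178 × (1+0.04)^(−8) = 67,823.2178 × 0.730690 = 49,557.7609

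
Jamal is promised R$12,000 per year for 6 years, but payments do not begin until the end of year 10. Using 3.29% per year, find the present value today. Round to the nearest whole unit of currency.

R$48,114

PV at t=9 (ordinary 6-year annuity): 12000 × a(6|0.0329) = 12000 × 5.365506 = 64,386.0759
PV₀ = 64,386.0759 / (1+0.0329)^9 = 64,386.0759 / 1.338211 = 48,113.5565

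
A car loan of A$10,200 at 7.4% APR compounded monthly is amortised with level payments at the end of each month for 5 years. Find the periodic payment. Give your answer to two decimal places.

A$203.90

With 12 periods per year: i = 0.00616667, n = 60.
Annuity-PV factor = 50.023854; PMT = 10200 / 50.023854 = 203.9027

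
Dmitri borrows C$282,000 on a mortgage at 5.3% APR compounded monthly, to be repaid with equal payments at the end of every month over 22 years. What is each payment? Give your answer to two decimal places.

C$1,811.40

With 12 periods per year: i = 0.00441667, n = 264.
PMT = 282000 / ( [1 − (1+0.00441667)^(−264)] / 0.00441667 ) = 282000 / 155.680315 = 1,811.4043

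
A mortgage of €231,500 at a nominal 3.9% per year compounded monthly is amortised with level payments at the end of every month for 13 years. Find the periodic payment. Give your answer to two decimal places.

€1,894.17

With 12 periods per year: i = 0.00325, n = 156.
Annuity-PV factor = 122.216886; PMT = 231500 / 122.216886 = 1,894.1736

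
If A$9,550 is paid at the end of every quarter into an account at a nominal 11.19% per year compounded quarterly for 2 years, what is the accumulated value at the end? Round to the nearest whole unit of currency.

A$84,314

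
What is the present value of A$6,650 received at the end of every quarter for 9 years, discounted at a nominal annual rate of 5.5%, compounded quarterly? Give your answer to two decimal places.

Periodic rate i = 0.055/4 = 0.01375; n = 9 × 4 = 36 periods.
Annuity factor a(36|0.01375) = 28.245091; PV = 6650 × 28.245091 = 187,829.8538

A$187,829.85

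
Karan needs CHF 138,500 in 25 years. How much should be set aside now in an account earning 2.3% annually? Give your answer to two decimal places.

CHF 78,443.86

Discount factor = (1+0.023)^(−25) = 0.566382; PV = 138,500 × 0.566382 = 78,443.8554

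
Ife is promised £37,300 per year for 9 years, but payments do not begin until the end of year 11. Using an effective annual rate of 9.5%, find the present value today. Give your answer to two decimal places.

£88,429.36

Value one period before first payment (t=10): 37300 × [1 − (1+0.095)^(−9)] / 0.095 = 37300 × 5.875284 = 219,148.0875
PV₀ = 219,148.0875 / (1+0.095)^10 = 219,148.0875 / 2.478228 = 88,429.3623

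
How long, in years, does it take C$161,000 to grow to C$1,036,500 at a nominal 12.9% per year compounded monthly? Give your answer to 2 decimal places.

Periodic rate i = 0.129/12 = 0.01075.
(1+i)^n = 1.0365e+06/161000 = 6.43789, so n = ln 6.43789 / ln 1.01075 = 174.1574 months
= 174.1574/12 years

14.51 years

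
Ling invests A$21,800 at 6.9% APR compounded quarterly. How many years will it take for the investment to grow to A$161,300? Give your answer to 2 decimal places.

Periodic rate i = 0.069/4 = 0.01725.
n = ln(161300/21800) / ln(1+0.01725) = ln(7.39908) / 0.017103 = 117.0185 quarters
= 117.0185/4 years

29.25 years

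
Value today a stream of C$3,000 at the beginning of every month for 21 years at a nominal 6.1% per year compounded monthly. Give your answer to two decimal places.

C$427,871.59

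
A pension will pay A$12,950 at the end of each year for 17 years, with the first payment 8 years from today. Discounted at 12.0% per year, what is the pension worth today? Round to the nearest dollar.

A$41,706

PV at t=7 (ordinary 17-year annuity): 12950 × a(17|0.12) = 12950 × 7.119630 = 92,199.2149
Discount back 7 years: 92,199.2149 × (1+0.12)^(−7) = 92,199.2149 × 0.452349 = 41,706.2425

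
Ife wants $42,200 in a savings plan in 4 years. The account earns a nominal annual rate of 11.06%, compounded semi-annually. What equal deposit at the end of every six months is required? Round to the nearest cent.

$4,336.20

With 2 periods per year: i = 0.0553, n = 8.
PMT = 42200 / ( [(1+0.0553)^8 − 1] / 0.0553 ) = 42200 / 9.732029 = 4,336.1974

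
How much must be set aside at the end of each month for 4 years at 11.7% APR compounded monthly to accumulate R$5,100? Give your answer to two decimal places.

With 12 periods per year: i = 0.00975, n = 48.
PMT = 5100 / ( [(1+0.00975)^48 − 1] / 0.00975 ) = 5100 / 60.839171 = 83.8276

R$83.83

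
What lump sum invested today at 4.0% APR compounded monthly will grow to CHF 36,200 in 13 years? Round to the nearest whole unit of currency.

CHF 21,540

With 12 periods per year: i = 0.00333333, n = 156.
Discount factor = (1+0.00333333)^(−156) = 0.595035; PV = 36,200 × 0.595035 = 21,540.2626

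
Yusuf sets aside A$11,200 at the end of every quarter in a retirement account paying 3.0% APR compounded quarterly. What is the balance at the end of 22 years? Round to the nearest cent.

Periodic rate i = 0.03/4 = 0.0075; n = 22 × 4 = 88 periods.
Accumulation factor s(88|0.0075) = 124.004453; FV = 11200 × 124.004453 = 1,388,849.8697

A$1,388,849.87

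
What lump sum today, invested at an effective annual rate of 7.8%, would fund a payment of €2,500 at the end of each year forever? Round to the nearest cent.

PV = PMT / i = 2500 / 0.078 = 32,051.2821

€32,051.28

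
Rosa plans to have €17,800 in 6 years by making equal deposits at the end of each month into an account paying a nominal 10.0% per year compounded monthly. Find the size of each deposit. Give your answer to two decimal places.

€181.43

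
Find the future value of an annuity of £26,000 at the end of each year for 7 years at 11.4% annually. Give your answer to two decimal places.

£257,514.34

FV = 26000 × [(1+0.114)^7 − 1] / 0.114 = 26000 × 9.904398 = 257,514.3436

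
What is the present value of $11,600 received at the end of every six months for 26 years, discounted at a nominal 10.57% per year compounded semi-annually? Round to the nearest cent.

Periodic rate i = 0.1057/2 = 0.05285; n = 26 × 2 = 52 periods.
Annuity factor a(52|0.05285) = 17.621615; PV = 11600 × 17.621615 = 204,410.7319

$204,410.73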